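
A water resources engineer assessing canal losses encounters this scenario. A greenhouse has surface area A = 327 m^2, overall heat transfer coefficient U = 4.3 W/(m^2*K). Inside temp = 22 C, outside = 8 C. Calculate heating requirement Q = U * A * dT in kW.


dT = 22 - (8) = 14 K
Q = U * A * dT
  = 4.3 * 327 * 14
  = 19685.40 W = 19.69 kW


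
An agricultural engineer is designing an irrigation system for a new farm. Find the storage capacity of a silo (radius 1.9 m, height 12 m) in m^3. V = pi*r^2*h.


V = pi * r^2 * h
  = pi * 1.9^2 * 12
  = pi * 3.61 * 12
  = 136.09 m^3


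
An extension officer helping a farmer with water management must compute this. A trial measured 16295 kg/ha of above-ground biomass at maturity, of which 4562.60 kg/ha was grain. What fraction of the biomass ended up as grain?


HI = grain_yield / biomass
   = 4562.60 / 16295
   = 0.28


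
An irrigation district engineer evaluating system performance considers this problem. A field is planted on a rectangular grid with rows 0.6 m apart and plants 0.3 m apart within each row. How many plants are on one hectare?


D = 10000 / (row_sp * plant_sp)
  = 10000 / (0.6 * 0.3)
  = 10000 / 0.1800
  = 55555.56 plants/ha


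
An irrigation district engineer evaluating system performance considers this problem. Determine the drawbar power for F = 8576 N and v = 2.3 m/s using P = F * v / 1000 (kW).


P = F * v / 1000
  = 8576 * 2.3 / 1000
  = 19724.80 / 1000
  = 19.72 kW


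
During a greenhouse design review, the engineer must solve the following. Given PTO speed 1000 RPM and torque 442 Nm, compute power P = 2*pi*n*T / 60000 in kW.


P = 2*pi*n*T / 60000
  = 2*pi * 1000 * 442 / 60000
  = 2777167.91 / 60000
  = 46.29 kW


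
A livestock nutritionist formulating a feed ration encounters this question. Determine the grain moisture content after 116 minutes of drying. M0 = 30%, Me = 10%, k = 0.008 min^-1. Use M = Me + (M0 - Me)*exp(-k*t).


M = Me + (M0 - Me) * e^(-k*t)
  = 10 + (30 - 10) * e^(-0.008*116)
  = 10 + 20 * e^(-0.928)
  = 10 + 20 * 0.39534
  = 10 + 7.9069
  = 17.91%


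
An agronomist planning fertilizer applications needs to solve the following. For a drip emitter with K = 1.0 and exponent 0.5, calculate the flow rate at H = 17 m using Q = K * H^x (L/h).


Q = K * H^x
  = 1.0 * 17^0.5
  = 1.0 * 4.1231
  = 4.12 L/h


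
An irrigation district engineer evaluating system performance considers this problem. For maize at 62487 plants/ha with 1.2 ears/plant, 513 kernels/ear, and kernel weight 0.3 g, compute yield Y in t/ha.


Y = density * ears * kernels * kw
  = 62487 * 1.2 * 513 * 0.3 g/ha
  = 11540099.16 g/ha
  = 11540.10 kg/ha = 11.54 t/ha


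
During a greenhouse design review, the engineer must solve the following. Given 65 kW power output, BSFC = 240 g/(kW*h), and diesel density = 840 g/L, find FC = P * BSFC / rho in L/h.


FC = P * BSFC / rho_fuel
   = 65 * 240 / 840
   = 15600 / 840
   = 18.57 L/h


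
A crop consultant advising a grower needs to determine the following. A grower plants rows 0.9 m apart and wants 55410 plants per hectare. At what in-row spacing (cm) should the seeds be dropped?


spacing = 10000 / (row_sp * density)
        = 10000 / (0.9 * 55410)
        = 10000 / 49869
        = 0.20053 m = 20.05 cm


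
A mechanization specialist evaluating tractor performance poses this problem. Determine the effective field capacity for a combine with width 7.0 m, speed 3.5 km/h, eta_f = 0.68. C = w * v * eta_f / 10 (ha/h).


C = w * v * eta_f / 10
  = 7.0 * 3.5 * 0.68 / 10
  = 16.66 / 10
  = 1.67 ha/h


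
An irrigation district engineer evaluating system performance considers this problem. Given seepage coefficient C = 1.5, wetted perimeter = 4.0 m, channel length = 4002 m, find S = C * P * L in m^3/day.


S = C * P * L
  = 1.5 * 4.0 * 4002
  = 24012 m^3/day


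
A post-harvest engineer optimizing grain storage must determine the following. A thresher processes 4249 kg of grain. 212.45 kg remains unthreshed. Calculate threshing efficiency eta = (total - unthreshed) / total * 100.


eta = (total - unthreshed) / total * 100
    = (4249 - 212.45) / 4249 * 100
    = 4036.55 / 4249 * 100
    = 95%


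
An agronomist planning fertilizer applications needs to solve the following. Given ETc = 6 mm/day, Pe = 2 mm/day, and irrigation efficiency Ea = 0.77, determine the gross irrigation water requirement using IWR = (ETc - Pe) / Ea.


IWR = (ETc - Pe) / Ea
    = (6 - 2) / 0.77
    = 4 / 0.77
    = 5.19 mm/day


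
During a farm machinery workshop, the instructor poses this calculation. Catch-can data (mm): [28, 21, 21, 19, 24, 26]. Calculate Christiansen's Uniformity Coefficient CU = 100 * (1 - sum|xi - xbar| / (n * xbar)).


xbar = 139 / 6 = 23.167
sum|xi - xbar| = 17
CU = 100 * (1 - 17 / (6 * 23.167))
   = 100 * (1 - 0.1223)
   = 87.77%


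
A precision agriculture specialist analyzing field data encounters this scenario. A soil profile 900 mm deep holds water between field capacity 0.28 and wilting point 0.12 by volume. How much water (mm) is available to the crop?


AW = (FC - WP) * D
   = (0.28 - 0.12) * 900
   = 0.16 * 900
   = 144 mm


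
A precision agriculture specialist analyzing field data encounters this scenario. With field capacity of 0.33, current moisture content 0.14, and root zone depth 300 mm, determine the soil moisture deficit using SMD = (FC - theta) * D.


SMD = (FC - theta) * D
    = (0.33 - 0.14) * 300
    = 0.190 * 300
    = 57 mm


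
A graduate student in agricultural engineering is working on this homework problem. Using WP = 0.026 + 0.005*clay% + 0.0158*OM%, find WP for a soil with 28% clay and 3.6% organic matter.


WP = 0.026 + 0.005*28 + 0.0158*3.6
   = 0.026 + 0.1400 + 0.0569
   = 0.2229


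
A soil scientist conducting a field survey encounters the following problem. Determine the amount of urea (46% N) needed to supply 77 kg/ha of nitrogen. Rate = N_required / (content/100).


Rate = N_required / (N_content / 100)
     = 77 / (46 / 100)
     = 77 / 0.46
     = 167.39 kg/ha


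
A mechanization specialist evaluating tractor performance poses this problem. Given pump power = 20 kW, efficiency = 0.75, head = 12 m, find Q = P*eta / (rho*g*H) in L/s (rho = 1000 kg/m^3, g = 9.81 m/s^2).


Q = (P * 1000 * eta) / (rho * g * H)
  = (20 * 1000 * 0.75) / (1000 * 9.81 * 12)
  = 15000 / 117720
  = 0.12742 m^3/s = 127.42 L/s


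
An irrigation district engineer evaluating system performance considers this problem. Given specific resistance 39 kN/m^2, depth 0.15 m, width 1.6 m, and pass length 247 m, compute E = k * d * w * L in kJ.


E = k * d * w * L
  = 39 * 0.15 * 1.6 * 247
  = 2311.92 kJ


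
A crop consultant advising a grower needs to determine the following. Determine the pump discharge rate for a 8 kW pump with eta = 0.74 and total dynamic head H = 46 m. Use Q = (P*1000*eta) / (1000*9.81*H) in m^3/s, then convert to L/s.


Q = (P * 1000 * eta) / (rho * g * H)
  = (8 * 1000 * 0.74) / (1000 * 9.81 * 46)
  = 5920 / 451260
  = 0.01312 m^3/s = 13.12 L/s


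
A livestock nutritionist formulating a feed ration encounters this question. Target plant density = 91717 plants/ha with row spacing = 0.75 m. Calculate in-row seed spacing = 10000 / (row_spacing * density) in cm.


spacing = 10000 / (row_sp * density)
        = 10000 / (0.75 * 91717)
        = 10000 / 68787.75
        = 0.14537 m = 14.54 cm


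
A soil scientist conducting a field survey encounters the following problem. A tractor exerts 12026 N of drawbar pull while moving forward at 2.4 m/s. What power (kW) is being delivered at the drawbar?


P = F * v / 1000
  = 12026 * 2.4 / 1000
  = 28862.40 / 1000
  = 28.86 kW


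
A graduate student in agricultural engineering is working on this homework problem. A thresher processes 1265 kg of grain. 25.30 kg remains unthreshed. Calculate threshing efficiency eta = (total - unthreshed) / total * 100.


eta = (total - unthreshed) / total * 100
    = (1265 - 25.30) / 1265 * 100
    = 1239.70 / 1265 * 100
    = 98%


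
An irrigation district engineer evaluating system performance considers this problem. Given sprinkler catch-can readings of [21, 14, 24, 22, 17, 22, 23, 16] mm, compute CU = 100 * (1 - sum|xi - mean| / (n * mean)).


xbar = 159 / 8 = 19.875
sum|xi - xbar| = 25.250
CU = 100 * (1 - 25.250 / (8 * 19.875))
   = 100 * (1 - 0.1588)
   = 84.12%


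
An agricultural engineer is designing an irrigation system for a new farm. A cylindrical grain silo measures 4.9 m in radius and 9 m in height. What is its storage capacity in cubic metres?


V = pi * r^2 * h
  = pi * 4.9^2 * 9
  = pi * 24.01 * 9
  = 678.87 m^3


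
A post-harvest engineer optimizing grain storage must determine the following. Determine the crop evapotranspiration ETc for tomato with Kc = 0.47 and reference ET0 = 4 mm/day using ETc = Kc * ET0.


ETc = Kc * ET0
    = 0.47 * 4
    = 1.88 mm/day


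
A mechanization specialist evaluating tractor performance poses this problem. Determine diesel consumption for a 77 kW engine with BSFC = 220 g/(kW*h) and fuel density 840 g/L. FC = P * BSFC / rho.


FC = P * BSFC / rho_fuel
   = 77 * 220 / 840
   = 16940 / 840
   = 20.17 L/h


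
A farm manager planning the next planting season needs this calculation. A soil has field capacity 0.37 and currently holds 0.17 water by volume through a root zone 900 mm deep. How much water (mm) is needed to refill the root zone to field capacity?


SMD = (FC - theta) * D
    = (0.37 - 0.17) * 900
    = 0.200 * 900
    = 180 mm


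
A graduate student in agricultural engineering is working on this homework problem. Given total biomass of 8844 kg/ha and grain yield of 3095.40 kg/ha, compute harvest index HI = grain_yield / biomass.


HI = grain_yield / biomass
   = 3095.40 / 8844
   = 0.35


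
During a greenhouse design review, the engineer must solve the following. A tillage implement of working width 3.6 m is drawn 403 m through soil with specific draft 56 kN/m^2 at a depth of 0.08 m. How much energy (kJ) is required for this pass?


E = k * d * w * L
  = 56 * 0.08 * 3.6 * 403
  = 6499.58 kJ


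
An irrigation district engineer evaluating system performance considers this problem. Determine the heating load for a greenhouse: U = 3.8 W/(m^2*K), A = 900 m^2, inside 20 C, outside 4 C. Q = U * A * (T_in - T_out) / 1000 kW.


dT = 20 - (4) = 16 K
Q = U * A * dT
  = 3.8 * 900 * 16
  = 54720 W = 54.72 kW


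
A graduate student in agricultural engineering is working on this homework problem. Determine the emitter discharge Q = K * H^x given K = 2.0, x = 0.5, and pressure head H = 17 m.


Q = K * H^x
  = 2.0 * 17^0.5
  = 2.0 * 4.1231
  = 8.25 L/h


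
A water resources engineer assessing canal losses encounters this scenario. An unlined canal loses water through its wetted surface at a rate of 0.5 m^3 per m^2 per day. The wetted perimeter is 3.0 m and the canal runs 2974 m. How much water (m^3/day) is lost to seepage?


S = C * P * L
  = 0.5 * 3.0 * 2974
  = 4461 m^3/day


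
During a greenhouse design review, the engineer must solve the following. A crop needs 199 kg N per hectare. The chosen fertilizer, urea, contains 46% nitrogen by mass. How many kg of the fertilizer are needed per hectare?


Rate = N_required / (N_content / 100)
     = 199 / (46 / 100)
     = 199 / 0.46
     = 432.61 kg/ha


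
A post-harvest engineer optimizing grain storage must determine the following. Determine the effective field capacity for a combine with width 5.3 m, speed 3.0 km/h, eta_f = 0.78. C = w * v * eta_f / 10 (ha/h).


C = w * v * eta_f / 10
  = 5.3 * 3.0 * 0.78 / 10
  = 12.40 / 10
  = 1.24 ha/h


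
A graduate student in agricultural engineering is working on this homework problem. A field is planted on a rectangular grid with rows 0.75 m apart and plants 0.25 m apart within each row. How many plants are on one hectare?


D = 10000 / (row_sp * plant_sp)
  = 10000 / (0.75 * 0.25)
  = 10000 / 0.1875
  = 53333.33 plants/ha


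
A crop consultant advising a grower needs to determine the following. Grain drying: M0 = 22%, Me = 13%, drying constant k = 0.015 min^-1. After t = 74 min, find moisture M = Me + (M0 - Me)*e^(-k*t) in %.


M = Me + (M0 - Me) * e^(-k*t)
  = 13 + (22 - 13) * e^(-0.015*74)
  = 13 + 9 * e^(-1.110)
  = 13 + 9 * 0.32956
  = 13 + 2.9660
  = 15.97%


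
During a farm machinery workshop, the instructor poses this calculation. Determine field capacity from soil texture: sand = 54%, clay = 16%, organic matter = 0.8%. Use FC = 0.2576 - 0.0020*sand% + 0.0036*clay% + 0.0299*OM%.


FC = 0.2576 - 0.0020*54 + 0.0036*16 + 0.0299*0.8
   = 0.2576 - 0.1080 + 0.0576 + 0.0239
   = 0.2311


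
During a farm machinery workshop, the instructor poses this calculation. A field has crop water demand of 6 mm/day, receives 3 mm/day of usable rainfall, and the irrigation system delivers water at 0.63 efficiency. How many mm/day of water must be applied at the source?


IWR = (ETc - Pe) / Ea
    = (6 - 3) / 0.63
    = 3 / 0.63
    = 4.76 mm/day


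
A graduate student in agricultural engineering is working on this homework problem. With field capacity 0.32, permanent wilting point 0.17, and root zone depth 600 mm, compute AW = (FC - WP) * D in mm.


AW = (FC - WP) * D
   = (0.32 - 0.17) * 600
   = 0.15 * 600
   = 90 mm


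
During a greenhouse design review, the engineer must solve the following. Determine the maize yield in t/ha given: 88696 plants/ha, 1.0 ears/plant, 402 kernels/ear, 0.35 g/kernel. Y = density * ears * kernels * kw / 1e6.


Y = density * ears * kernels * kw
  = 88696 * 1.0 * 402 * 0.35 g/ha
  = 12479527.20 g/ha
  = 12479.53 kg/ha = 12.48 t/ha


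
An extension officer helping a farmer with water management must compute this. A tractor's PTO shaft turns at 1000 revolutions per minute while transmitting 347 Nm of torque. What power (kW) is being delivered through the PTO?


P = 2*pi*n*T / 60000
  = 2*pi * 1000 * 347 / 60000
  = 2180265.30 / 60000
  = 36.34 kW


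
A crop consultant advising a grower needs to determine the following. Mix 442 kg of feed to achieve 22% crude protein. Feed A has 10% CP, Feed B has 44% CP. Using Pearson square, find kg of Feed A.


parts_A = CP_b - target = 44 - 22 = 22
parts_B = target - CP_a = 22 - 10 = 12
total_parts = 22 + 12 = 34
Feed A = 442 * 22 / 34 = 286 kg
Feed B = 442 * 12 / 34 = 156 kg

286 kg


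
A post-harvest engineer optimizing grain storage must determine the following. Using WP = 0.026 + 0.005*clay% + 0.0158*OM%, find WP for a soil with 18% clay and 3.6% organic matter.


WP = 0.026 + 0.005*18 + 0.0158*3.6
   = 0.026 + 0.0900 + 0.0569
   = 0.1729


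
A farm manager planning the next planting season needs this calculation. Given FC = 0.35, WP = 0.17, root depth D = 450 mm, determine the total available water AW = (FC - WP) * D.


AW = (FC - WP) * D
   = (0.35 - 0.17) * 450
   = 0.18 * 450
   = 81 mm


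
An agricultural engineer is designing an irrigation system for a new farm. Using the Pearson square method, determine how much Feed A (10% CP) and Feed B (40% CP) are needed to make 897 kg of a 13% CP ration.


parts_A = CP_b - target = 40 - 13 = 27
parts_B = target - CP_a = 13 - 10 = 3
total_parts = 27 + 3 = 30
Feed A = 897 * 27 / 30 = 807.30 kg
Feed B = 897 * 3 / 30 = 89.70 kg

807.30 kg


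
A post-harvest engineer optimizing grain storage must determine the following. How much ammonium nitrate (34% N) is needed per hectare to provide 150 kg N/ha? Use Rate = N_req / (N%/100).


Rate = N_required / (N_content / 100)
     = 150 / (34 / 100)
     = 150 / 0.34
     = 441.18 kg/ha


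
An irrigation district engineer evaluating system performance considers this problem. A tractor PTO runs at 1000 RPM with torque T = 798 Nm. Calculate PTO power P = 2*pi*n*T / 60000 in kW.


P = 2*pi*n*T / 60000
  = 2*pi * 1000 * 798 / 60000
  = 5013981.88 / 60000
  = 83.57 kW


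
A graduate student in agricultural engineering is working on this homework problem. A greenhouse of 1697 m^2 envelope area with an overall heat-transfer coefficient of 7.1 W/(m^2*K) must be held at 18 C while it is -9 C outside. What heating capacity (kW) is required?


dT = 18 - (-9) = 27 K
Q = U * A * dT
  = 7.1 * 1697 * 27
  = 325314.90 W = 325.31 kW


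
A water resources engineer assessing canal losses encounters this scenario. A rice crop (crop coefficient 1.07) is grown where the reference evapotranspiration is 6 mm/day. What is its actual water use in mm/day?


ETc = Kc * ET0
    = 1.07 * 6
    = 6.42 mm/day


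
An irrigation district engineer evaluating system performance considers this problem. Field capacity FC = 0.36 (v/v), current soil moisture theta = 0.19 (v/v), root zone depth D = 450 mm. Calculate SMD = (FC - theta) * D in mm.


SMD = (FC - theta) * D
    = (0.36 - 0.19) * 450
    = 0.170 * 450
    = 76.50 mm


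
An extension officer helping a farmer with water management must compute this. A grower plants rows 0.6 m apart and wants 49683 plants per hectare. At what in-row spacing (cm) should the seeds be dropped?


spacing = 10000 / (row_sp * density)
        = 10000 / (0.6 * 49683)
        = 10000 / 29809.80
        = 0.33546 m = 33.55 cm


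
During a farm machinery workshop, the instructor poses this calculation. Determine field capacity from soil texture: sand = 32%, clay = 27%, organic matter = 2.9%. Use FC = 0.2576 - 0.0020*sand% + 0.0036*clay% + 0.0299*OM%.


FC = 0.2576 - 0.0020*32 + 0.0036*27 + 0.0299*2.9
   = 0.2576 - 0.0640 + 0.0972 + 0.0867
   = 0.3775


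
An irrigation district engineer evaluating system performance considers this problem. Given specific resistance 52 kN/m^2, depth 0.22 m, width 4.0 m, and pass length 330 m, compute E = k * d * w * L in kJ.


E = k * d * w * L
  = 52 * 0.22 * 4.0 * 330
  = 15100.80 kJ


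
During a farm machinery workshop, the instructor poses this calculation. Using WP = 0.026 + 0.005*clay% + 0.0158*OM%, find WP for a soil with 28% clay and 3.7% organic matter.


WP = 0.026 + 0.005*28 + 0.0158*3.7
   = 0.026 + 0.1400 + 0.0585
   = 0.2245


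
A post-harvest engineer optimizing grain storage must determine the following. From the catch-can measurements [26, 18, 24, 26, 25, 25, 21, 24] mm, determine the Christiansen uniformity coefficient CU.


xbar = 189 / 8 = 23.625
sum|xi - xbar| = 16.500
CU = 100 * (1 - 16.500 / (8 * 23.625))
   = 100 * (1 - 0.0873)
   = 91.27%


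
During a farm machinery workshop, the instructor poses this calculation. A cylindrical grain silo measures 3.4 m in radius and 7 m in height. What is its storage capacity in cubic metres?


V = pi * r^2 * h
  = pi * 3.4^2 * 7
  = pi * 11.56 * 7
  = 254.22 m^3


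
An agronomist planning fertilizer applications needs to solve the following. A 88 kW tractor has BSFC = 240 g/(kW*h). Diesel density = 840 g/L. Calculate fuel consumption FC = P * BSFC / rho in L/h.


FC = P * BSFC / rho_fuel
   = 88 * 240 / 840
   = 21120 / 840
   = 25.14 L/h


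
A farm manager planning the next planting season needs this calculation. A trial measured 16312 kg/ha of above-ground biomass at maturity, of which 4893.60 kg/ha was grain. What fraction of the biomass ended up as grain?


HI = grain_yield / biomass
   = 4893.60 / 16312
   = 0.30


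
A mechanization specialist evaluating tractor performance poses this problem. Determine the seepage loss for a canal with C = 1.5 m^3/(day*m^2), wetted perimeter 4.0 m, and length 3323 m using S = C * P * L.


S = C * P * L
  = 1.5 * 4.0 * 3323
  = 19938 m^3/day


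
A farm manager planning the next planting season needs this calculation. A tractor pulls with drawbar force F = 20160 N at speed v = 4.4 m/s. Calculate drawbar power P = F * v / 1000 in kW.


P = F * v / 1000
  = 20160 * 4.4 / 1000
  = 88704 / 1000
  = 88.70 kW


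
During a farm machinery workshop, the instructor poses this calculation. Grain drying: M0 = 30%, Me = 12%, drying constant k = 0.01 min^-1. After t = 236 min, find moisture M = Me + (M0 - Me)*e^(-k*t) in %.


M = Me + (M0 - Me) * e^(-k*t)
  = 12 + (30 - 12) * e^(-0.01*236)
  = 12 + 18 * e^(-2.360)
  = 12 + 18 * 0.09442
  = 12 + 1.6996
  = 13.70%


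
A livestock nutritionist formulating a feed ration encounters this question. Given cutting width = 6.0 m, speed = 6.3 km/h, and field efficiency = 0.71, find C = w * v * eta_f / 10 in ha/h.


C = w * v * eta_f / 10
  = 6.0 * 6.3 * 0.71 / 10
  = 26.84 / 10
  = 2.68 ha/h


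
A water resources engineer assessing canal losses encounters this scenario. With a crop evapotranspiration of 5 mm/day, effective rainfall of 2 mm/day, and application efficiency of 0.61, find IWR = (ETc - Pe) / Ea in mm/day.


IWR = (ETc - Pe) / Ea
    = (5 - 2) / 0.61
    = 3 / 0.61
    = 4.92 mm/day


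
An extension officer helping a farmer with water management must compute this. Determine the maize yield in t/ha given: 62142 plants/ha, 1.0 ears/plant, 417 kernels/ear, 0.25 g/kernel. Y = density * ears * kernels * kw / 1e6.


Y = density * ears * kernels * kw
  = 62142 * 1.0 * 417 * 0.25 g/ha
  = 6478303.50 g/ha
  = 6478.30 kg/ha = 6.48 t/ha


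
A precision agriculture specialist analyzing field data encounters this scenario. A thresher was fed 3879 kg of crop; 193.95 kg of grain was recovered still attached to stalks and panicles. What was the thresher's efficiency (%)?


eta = (total - unthreshed) / total * 100
    = (3879 - 193.95) / 3879 * 100
    = 3685.05 / 3879 * 100
    = 95%


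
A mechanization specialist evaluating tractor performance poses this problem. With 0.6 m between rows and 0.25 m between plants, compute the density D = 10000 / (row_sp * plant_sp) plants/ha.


D = 10000 / (row_sp * plant_sp)
  = 10000 / (0.6 * 0.25)
  = 10000 / 0.1500
  = 66666.67 plants/ha


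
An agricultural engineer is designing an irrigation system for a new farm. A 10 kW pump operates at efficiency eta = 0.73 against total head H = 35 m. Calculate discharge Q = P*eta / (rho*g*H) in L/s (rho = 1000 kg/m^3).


Q = (P * 1000 * eta) / (rho * g * H)
  = (10 * 1000 * 0.73) / (1000 * 9.81 * 35)
  = 7300 / 343350
  = 0.02126 m^3/s = 21.26 L/s


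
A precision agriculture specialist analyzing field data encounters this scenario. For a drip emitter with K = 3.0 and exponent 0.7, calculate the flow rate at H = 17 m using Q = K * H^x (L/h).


Q = K * H^x
  = 3.0 * 17^0.7
  = 3.0 * 7.2663
  = 21.80 L/h


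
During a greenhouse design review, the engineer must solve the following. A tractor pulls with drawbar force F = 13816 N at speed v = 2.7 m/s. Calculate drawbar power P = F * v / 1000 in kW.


P = F * v / 1000
  = 13816 * 2.7 / 1000
  = 37303.20 / 1000
  = 37.30 kW


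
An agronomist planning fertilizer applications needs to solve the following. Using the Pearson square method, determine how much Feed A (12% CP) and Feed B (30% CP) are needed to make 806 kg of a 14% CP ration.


parts_A = CP_b - target = 30 - 14 = 16
parts_B = target - CP_a = 14 - 12 = 2
total_parts = 16 + 2 = 18
Feed A = 806 * 16 / 18 = 716.44 kg
Feed B = 806 * 2 / 18 = 89.56 kg

716.44 kg


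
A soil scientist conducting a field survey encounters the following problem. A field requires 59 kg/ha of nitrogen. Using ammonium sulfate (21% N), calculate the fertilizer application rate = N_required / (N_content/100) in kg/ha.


Rate = N_required / (N_content / 100)
     = 59 / (21 / 100)
     = 59 / 0.21
     = 280.95 kg/ha


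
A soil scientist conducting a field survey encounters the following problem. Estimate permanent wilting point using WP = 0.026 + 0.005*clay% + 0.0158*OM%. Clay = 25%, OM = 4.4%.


WP = 0.026 + 0.005*25 + 0.0158*4.4
   = 0.026 + 0.1250 + 0.0695
   = 0.2205


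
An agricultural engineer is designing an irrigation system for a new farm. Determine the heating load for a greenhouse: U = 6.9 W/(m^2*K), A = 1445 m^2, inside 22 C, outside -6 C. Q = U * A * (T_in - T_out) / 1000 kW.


dT = 22 - (-6) = 28 K
Q = U * A * dT
  = 6.9 * 1445 * 28
  = 279174 W = 279.17 kW


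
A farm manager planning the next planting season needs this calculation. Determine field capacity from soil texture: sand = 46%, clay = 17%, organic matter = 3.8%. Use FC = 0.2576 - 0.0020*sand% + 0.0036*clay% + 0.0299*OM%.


FC = 0.2576 - 0.0020*46 + 0.0036*17 + 0.0299*3.8
   = 0.2576 - 0.0920 + 0.0612 + 0.1136
   = 0.3404


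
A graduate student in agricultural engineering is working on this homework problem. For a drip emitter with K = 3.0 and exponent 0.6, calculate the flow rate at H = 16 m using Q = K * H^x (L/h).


Q = K * H^x
  = 3.0 * 16^0.6
  = 3.0 * 5.2780
  = 15.83 L/h


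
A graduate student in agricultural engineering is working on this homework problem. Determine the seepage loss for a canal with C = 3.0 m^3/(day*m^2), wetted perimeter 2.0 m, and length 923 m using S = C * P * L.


S = C * P * L
  = 3.0 * 2.0 * 923
  = 5538 m^3/day


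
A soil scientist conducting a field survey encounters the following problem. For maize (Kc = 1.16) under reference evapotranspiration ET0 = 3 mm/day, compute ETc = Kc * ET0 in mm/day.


ETc = Kc * ET0
    = 1.16 * 3
    = 3.48 mm/day


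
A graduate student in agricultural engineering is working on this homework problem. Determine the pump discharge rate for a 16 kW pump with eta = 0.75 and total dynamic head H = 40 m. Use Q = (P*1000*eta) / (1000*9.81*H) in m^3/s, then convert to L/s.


Q = (P * 1000 * eta) / (rho * g * H)
  = (16 * 1000 * 0.75) / (1000 * 9.81 * 40)
  = 12000 / 392400
  = 0.03058 m^3/s = 30.58 L/s


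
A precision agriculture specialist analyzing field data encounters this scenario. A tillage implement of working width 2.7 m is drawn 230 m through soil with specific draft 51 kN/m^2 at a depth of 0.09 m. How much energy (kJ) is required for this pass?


E = k * d * w * L
  = 51 * 0.09 * 2.7 * 230
  = 2850.39 kJ


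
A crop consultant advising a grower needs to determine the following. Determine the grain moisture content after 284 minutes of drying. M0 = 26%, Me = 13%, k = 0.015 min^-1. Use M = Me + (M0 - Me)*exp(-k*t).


M = Me + (M0 - Me) * e^(-k*t)
  = 13 + (26 - 13) * e^(-0.015*284)
  = 13 + 13 * e^(-4.260)
  = 13 + 13 * 0.01412
  = 13 + 0.1836
  = 13.18%


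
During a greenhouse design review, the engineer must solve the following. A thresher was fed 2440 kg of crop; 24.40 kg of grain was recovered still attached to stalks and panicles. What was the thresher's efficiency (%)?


eta = (total - unthreshed) / total * 100
    = (2440 - 24.40) / 2440 * 100
    = 2415.60 / 2440 * 100
    = 99%


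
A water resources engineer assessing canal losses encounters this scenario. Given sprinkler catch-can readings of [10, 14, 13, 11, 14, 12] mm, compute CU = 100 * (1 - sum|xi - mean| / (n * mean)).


xbar = 74 / 6 = 12.333
sum|xi - xbar| = 8
CU = 100 * (1 - 8 / (6 * 12.333))
   = 100 * (1 - 0.1081)
   = 89.19%


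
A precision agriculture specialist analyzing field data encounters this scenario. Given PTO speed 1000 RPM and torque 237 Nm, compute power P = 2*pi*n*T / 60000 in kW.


P = 2*pi*n*T / 60000
  = 2*pi * 1000 * 237 / 60000
  = 1489114.92 / 60000
  = 24.82 kW


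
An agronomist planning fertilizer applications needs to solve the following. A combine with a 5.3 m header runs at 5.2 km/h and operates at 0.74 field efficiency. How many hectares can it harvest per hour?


C = w * v * eta_f / 10
  = 5.3 * 5.2 * 0.74 / 10
  = 20.39 / 10
  = 2.04 ha/h


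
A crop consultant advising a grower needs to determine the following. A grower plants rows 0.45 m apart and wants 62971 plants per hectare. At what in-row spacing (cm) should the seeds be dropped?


spacing = 10000 / (row_sp * density)
        = 10000 / (0.45 * 62971)
        = 10000 / 28336.95
        = 0.35290 m = 35.29 cm


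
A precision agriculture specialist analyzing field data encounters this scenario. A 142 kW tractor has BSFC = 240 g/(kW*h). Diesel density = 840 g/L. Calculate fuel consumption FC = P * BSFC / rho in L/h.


FC = P * BSFC / rho_fuel
   = 142 * 240 / 840
   = 34080 / 840
   = 40.57 L/h


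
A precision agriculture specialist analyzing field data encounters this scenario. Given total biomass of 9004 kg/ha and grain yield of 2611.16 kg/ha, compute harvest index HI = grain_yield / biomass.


HI = grain_yield / biomass
   = 2611.16 / 9004
   = 0.29


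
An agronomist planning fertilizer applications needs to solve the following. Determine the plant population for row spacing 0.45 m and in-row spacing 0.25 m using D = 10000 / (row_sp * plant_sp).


D = 10000 / (row_sp * plant_sp)
  = 10000 / (0.45 * 0.25)
  = 10000 / 0.1125
  = 88888.89 plants/ha


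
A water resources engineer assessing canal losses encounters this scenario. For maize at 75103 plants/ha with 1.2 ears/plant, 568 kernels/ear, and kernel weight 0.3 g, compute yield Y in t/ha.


Y = density * ears * kernels * kw
  = 75103 * 1.2 * 568 * 0.3 g/ha
  = 15357061.44 g/ha
  = 15357.06 kg/ha = 15.36 t/ha


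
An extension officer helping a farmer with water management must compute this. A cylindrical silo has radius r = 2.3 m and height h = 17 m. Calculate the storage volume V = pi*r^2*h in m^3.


V = pi * r^2 * h
  = pi * 2.3^2 * 17
  = pi * 5.29 * 17
  = 282.52 m^3


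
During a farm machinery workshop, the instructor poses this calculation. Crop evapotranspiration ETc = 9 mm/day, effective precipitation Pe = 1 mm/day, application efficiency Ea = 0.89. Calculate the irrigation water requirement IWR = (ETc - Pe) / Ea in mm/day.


IWR = (ETc - Pe) / Ea
    = (9 - 1) / 0.89
    = 8 / 0.89
    = 8.99 mm/day


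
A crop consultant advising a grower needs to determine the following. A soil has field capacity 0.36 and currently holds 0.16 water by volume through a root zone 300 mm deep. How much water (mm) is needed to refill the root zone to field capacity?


SMD = (FC - theta) * D
    = (0.36 - 0.16) * 300
    = 0.200 * 300
    = 60 mm


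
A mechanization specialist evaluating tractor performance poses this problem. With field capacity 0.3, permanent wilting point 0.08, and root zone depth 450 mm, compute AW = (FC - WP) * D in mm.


AW = (FC - WP) * D
   = (0.3 - 0.08) * 450
   = 0.22 * 450
   = 99 mm


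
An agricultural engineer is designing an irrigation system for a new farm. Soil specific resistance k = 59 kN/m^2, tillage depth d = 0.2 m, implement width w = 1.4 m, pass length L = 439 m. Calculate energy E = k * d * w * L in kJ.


E = k * d * w * L
  = 59 * 0.2 * 1.4 * 439
  = 7252.28 kJ


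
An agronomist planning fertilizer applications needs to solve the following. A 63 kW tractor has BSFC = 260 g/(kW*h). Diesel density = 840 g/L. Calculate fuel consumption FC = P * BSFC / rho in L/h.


FC = P * BSFC / rho_fuel
   = 63 * 260 / 840
   = 16380 / 840
   = 19.50 L/h


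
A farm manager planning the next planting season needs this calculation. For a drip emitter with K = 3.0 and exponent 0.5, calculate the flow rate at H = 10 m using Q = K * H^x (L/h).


Q = K * H^x
  = 3.0 * 10^0.5
  = 3.0 * 3.1623
  = 9.49 L/h


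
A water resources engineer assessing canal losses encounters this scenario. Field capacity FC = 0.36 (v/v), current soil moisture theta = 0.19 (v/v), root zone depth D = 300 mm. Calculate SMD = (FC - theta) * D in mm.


SMD = (FC - theta) * D
    = (0.36 - 0.19) * 300
    = 0.170 * 300
    = 51 mm


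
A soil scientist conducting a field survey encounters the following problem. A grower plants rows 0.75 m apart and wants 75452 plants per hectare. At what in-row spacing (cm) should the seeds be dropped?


spacing = 10000 / (row_sp * density)
        = 10000 / (0.75 * 75452)
        = 10000 / 56589
        = 0.17671 m = 17.67 cm


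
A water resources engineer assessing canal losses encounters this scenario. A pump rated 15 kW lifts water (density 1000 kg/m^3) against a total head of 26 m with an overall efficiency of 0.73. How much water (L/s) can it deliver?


Q = (P * 1000 * eta) / (rho * g * H)
  = (15 * 1000 * 0.73) / (1000 * 9.81 * 26)
  = 10950 / 255060
  = 0.04293 m^3/s = 42.93 L/s


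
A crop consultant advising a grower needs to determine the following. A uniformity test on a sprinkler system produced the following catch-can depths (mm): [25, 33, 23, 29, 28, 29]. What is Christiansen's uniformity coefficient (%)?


xbar = 167 / 6 = 27.833
sum|xi - xbar| = 15.333
CU = 100 * (1 - 15.333 / (6 * 27.833))
   = 100 * (1 - 0.0918)
   = 90.82%


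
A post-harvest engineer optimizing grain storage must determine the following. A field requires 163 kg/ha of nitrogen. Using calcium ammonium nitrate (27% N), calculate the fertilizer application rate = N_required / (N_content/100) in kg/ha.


Rate = N_required / (N_content / 100)
     = 163 / (27 / 100)
     = 163 / 0.27
     = 603.70 kg/ha


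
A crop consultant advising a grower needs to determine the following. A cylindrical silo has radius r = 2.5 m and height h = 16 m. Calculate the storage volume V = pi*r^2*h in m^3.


V = pi * r^2 * h
  = pi * 2.5^2 * 16
  = pi * 6.25 * 16
  = 314.16 m^3


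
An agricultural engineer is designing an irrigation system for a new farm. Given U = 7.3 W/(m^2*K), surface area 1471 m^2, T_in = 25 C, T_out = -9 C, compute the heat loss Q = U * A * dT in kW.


dT = 25 - (-9) = 34 K
Q = U * A * dT
  = 7.3 * 1471 * 34
  = 365102.20 W = 365.10 kW


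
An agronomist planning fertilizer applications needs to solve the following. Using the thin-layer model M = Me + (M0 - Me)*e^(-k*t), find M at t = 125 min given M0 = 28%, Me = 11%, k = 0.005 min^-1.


M = Me + (M0 - Me) * e^(-k*t)
  = 11 + (28 - 11) * e^(-0.005*125)
  = 11 + 17 * e^(-0.625)
  = 11 + 17 * 0.53526
  = 11 + 9.0994
  = 20.10%


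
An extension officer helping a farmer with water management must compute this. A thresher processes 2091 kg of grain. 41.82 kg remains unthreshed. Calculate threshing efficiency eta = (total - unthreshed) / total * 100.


eta = (total - unthreshed) / total * 100
    = (2091 - 41.82) / 2091 * 100
    = 2049.18 / 2091 * 100
    = 98%


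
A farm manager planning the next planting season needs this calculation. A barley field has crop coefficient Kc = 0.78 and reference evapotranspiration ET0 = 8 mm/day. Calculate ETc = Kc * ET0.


ETc = Kc * ET0
    = 0.78 * 8
    = 6.24 mm/day


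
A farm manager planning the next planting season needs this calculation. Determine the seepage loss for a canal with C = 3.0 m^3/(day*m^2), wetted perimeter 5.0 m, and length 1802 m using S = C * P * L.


S = C * P * L
  = 3.0 * 5.0 * 1802
  = 27030 m^3/day


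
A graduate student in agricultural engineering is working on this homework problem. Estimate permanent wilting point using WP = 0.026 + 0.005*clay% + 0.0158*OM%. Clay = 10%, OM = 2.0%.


WP = 0.026 + 0.005*10 + 0.0158*2.0
   = 0.026 + 0.0500 + 0.0316
   = 0.1076


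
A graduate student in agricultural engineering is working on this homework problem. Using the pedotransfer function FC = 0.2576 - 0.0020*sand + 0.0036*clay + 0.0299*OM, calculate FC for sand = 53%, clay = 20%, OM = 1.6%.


FC = 0.2576 - 0.0020*53 + 0.0036*20 + 0.0299*1.6
   = 0.2576 - 0.1060 + 0.0720 + 0.0478
   = 0.2714


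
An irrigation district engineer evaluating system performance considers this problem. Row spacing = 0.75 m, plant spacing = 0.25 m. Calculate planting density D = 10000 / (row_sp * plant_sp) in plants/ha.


D = 10000 / (row_sp * plant_sp)
  = 10000 / (0.75 * 0.25)
  = 10000 / 0.1875
  = 53333.33 plants/ha


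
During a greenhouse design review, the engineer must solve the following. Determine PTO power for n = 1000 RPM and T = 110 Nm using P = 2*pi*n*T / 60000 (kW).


P = 2*pi*n*T / 60000
  = 2*pi * 1000 * 110 / 60000
  = 691150.38 / 60000
  = 11.52 kW


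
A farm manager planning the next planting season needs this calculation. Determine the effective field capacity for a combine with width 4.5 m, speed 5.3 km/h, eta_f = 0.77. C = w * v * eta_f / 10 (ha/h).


C = w * v * eta_f / 10
  = 4.5 * 5.3 * 0.77 / 10
  = 18.36 / 10
  = 1.84 ha/h


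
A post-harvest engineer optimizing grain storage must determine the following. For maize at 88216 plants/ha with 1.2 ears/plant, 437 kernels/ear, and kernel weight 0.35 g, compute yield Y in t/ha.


Y = density * ears * kernels * kw
  = 88216 * 1.2 * 437 * 0.35 g/ha
  = 16191164.64 g/ha
  = 16191.16 kg/ha = 16.19 t/ha


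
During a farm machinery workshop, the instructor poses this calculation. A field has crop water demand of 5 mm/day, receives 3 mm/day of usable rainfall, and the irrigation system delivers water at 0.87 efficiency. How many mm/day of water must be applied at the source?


IWR = (ETc - Pe) / Ea
    = (5 - 3) / 0.87
    = 2 / 0.87
    = 2.30 mm/day


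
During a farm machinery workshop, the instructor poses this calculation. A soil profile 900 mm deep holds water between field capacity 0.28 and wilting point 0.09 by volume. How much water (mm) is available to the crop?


AW = (FC - WP) * D
   = (0.28 - 0.09) * 900
   = 0.19 * 900
   = 171 mm


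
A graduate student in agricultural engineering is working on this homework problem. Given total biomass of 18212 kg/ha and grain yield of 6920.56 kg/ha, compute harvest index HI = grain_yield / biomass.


HI = grain_yield / biomass
   = 6920.56 / 18212
   = 0.38


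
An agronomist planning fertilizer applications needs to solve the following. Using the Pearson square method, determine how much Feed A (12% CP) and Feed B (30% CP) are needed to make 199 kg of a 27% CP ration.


parts_A = CP_b - target = 30 - 27 = 3
parts_B = target - CP_a = 27 - 12 = 15
total_parts = 3 + 15 = 18
Feed A = 199 * 3 / 18 = 33.17 kg
Feed B = 199 * 15 / 18 = 165.83 kg

33.17 kg


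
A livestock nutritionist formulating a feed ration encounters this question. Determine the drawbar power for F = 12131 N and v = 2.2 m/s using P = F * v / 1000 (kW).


P = F * v / 1000
  = 12131 * 2.2 / 1000
  = 26688.20 / 1000
  = 26.69 kW


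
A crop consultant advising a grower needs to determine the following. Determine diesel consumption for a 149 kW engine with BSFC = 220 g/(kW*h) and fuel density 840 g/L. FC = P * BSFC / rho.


FC = P * BSFC / rho_fuel
   = 149 * 220 / 840
   = 32780 / 840
   = 39.02 L/h


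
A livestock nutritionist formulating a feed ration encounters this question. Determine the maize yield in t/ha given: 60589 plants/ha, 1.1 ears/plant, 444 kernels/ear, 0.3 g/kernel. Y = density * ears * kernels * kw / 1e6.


Y = density * ears * kernels * kw
  = 60589 * 1.1 * 444 * 0.3 g/ha
  = 8877500.28 g/ha
  = 8877.50 kg/ha = 8.88 t/ha


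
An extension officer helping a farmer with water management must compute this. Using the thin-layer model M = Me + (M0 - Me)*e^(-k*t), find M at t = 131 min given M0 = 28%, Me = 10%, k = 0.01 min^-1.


M = Me + (M0 - Me) * e^(-k*t)
  = 10 + (28 - 10) * e^(-0.01*131)
  = 10 + 18 * e^(-1.310)
  = 10 + 18 * 0.26982
  = 10 + 4.8568
  = 14.86%


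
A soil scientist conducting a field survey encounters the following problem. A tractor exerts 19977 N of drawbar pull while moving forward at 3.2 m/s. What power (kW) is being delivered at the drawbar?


P = F * v / 1000
  = 19977 * 3.2 / 1000
  = 63926.40 / 1000
  = 63.93 kW


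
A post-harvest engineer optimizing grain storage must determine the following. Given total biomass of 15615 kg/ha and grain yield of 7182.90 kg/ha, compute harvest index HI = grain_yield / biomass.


HI = grain_yield / biomass
   = 7182.90 / 15615
   = 0.46


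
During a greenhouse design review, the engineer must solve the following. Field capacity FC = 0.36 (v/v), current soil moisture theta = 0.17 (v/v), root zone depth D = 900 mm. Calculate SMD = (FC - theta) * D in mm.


SMD = (FC - theta) * D
    = (0.36 - 0.17) * 900
    = 0.190 * 900
    = 171 mm


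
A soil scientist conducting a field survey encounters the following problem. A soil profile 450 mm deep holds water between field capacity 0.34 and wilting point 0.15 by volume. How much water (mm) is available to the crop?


AW = (FC - WP) * D
   = (0.34 - 0.15) * 450
   = 0.19 * 450
   = 85.50 mm
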